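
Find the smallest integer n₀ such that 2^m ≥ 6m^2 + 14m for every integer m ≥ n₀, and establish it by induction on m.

n₀ = 10

At m = 9: 512 < 612, so the inequality fails and n₀ ≥ 10. We prove 2^m ≥ 6m^2 + 14m for all m ≥ 10.
Base case (m = 10): 2^m = 1024 and 6m^2 + 14m = 740, so 1024 ≥ 740.
For the inductive step, assume it holds for an arbitrary p ≥ 10, so 2^p ≥ 6p^2 + 14p.
Then 2^(p + 1) = 2·(2^p) ≥ 2·(6p^2 + 14p).
Also, for p ≥ 10 we have 2·(6p^2 + 14p) ≥ 6(p+1)^2 + 14(p+1), since 2·(6p^2 + 14p) − (6(p+1)^2 + 14(p+1)) = 6p^2 + 2p - 20, which is nonnegative for all p ≥ 10.
Combining, 2^(p + 1) ≥ 6(p+1)^2 + 14(p+1).
Hence, by induction on m, the claim holds for every m ≥ 10.
Hence the smallest such n₀ is 10.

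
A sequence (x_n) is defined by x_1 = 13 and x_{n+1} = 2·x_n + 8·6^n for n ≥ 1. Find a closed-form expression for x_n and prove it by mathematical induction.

x_n = 2^(n - 1) + 2·6^n

Computing the first terms: x_1 = 13, x_2 = 74, x_3 = 436. This suggests x_n = 2^(n - 1) + 2·6^n.
When n = 1: the formula gives 13 = 13 = x_1.
Suppose the result is true for n = k, so x_k = 2^(k - 1) + 2·6^k.
Then x_{k+1} = 2·x_k + 8·6^k = 2·(2^(k - 1) + 2·6^k) + 8·6^k = 2^k + 2·6^(k + 1) = 2^((k+1) - 1) + 2·6^(k+1),
which is the claimed formula at n = k+1.
This completes the induction.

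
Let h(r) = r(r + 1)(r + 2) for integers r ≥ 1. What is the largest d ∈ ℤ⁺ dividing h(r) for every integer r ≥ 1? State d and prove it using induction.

Computing the first values: h(1) = 6 and h(2) = 24; gcd(6, 24) = 6, so d ≤ 6.
We prove 6 | r(r + 1)(r + 2) for all r ≥ 1 by induction on r.
Base step (r = 1): h(1) = 6 = 6·(1), so 6 | h(1).
Inductive step: assume the claim holds for r = k, i.e. 6 | h(k). Then
h(k+1) − h(k) = (k+1)·(k+2)·(k+3) − k·(k+1)·(k+2) = (k+1)·(k+2)·[(k+3) − k] = 3·(k+1)·(k+2). The product of 2 consecutive integers is divisible by (2)! = 2, so h(k+1) − h(k) is divisible by 3·2 = 6. By the inductive hypothesis 6 | h(k), hence 6 | h(k+1).
By induction, the statement is established for all r ≥ 1.
Therefore the largest such d is 6.

d = 6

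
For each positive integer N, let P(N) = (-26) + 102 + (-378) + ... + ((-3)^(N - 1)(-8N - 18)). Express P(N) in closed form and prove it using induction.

We claim P(N) = (-3)^N(2N + 5) - 5 for all N ≥ 1.
Base step (N = 1): P(1) = -26, and the closed form gives -26. They agree.
Inductive step: suppose the statement holds for some k ≥ 1, so P(k) = (-3)^k(2k + 5) - 5.
Then P(k+1) = P(k) + ((-3)^k(-8k - 26)) = ((-3)^k(2k + 5) - 5) + ((-3)^k(-8k - 26)).
Simplifying, P(k+1) = -6(-3)^k·k - 21(-3)^k - 5 = (-3)^(k+1)(2(k+1) + 5) - 5,
which is the closed form with N = k+1.
This completes the induction.

P(N) = (-3)^N(2N + 5) - 5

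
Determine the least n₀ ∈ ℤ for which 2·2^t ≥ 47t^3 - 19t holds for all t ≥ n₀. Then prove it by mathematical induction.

At t = 16: 131072 < 192208, so the inequality fails and n₀ ≥ 17. We prove 2·2^t ≥ 47t^3 - 19t for all t ≥ 17.
When t = 17: 2·2^t = 262144 and 47t^3 - 19t = 230588, so 262144 ≥ 230588.
Inductive step: assume the claim holds for t = k, so 2·2^k ≥ 47k^3 - 19k.
Then 2·2^(k + 1) = 2·(2·2^k) ≥ 2·(47k^3 - 19k).
Also, for k ≥ 17 we have 2·(47k^3 - 19k) ≥ 47(k+1)^3 - 19(k+1), since 2·(47k^3 - 19k) − (47(k+1)^3 - 19(k+1)) = 47k^3 - 141k^2 - 160k - 28, which is nonnegative for all k ≥ 17.
Combining, 2·2^(k + 1) ≥ 47(k+1)^3 - 19(k+1).
Hence, by induction on t, the claim holds for every t ≥ 17.
Hence the smallest such n₀ is 17.

n₀ = 17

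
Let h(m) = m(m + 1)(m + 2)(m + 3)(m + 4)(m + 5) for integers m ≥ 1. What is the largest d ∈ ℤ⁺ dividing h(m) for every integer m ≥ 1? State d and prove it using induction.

Computing the first values: h(1) = 720 and h(2) = 5040; gcd(720, 5040) = 720, so d ≤ 720.
We prove 720 | m(m + 1)(m + 2)(m + 3)(m + 4)(m + 5) for all m ≥ 1 by induction on m.
For the base case m = 1: h(1) = 720 = 720·(1), so 720 | h(1).
For the inductive step, assume it holds for an arbitrary i ≥ 1, i.e. 720 | h(i). Then
h(i+1) − h(i) = (i+1)·(i+2)·(i+3)·(i+4)·(i+5)·(i+6) − i·(i+1)·(i+2)·(i+3)·(i+4)·(i+5) = (i+1)·(i+2)·(i+3)·(i+4)·(i+5)·[(i+6) − i] = 6·(i+1)·(i+2)·(i+3)·(i+4)·(i+5). The product of 5 consecutive integers is divisible by (5)! = 120, so h(i+1) − h(i) is divisible by 6·120 = 720. By the inductive hypothesis 720 | h(i), hence 720 | h(i+1).
By induction, the statement is established for all m ≥ 1.
Therefore the largest such d is 720.

d = 720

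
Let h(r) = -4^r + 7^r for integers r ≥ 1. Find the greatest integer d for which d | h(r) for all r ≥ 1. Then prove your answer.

d = 3

Computing the first values: h(1) = 3 and h(2) = 33; gcd(3, 33) = 3, so d ≤ 3.
We prove 3 | -4^r + 7^r for all r ≥ 1 by induction on r.
Base case (r = 1): h(1) = 3 = 3·(1), so 3 | h(1).
Suppose the result is true for r = p, i.e. 3 | h(p). Then
7^{p+1} − 4^{p+1} = 7·7^p − 4·4^p = 7·(7^p − 4^p) + (3)·4^p. The first term is divisible by 3 by the inductive hypothesis, and the second term (3)·4^p is divisible by 3 since 3 | 3. Hence 3 | h(p+1).
Hence, by induction on r, the claim holds for every r ≥ 1.
Therefore the largest such d is 3.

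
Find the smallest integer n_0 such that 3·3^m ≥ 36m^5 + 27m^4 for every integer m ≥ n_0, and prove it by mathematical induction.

n_0 = 15

At m = 14: 14348907 < 20398896, so the inequality fails and n_0 ≥ 15. We prove 3·3^m ≥ 36m^5 + 27m^4 for all m ≥ 15.
Base case (m = 15): 3·3^m = 43046721 and 36m^5 + 27m^4 = 28704375, so 43046721 ≥ 28704375.
Inductive step: assume the claim holds for m = r, so 3·3^r ≥ 36r^5 + 27r^4.
Then 3·3^(r + 1) = 3·(3·3^r) ≥ 3·(36r^5 + 27r^4).
Also, for r ≥ 15 we have 3·(36r^5 + 27r^4) ≥ 36(r+1)^5 + 27(r+1)^4, since 3·(36r^5 + 27r^4) − (36(r+1)^5 + 27(r+1)^4) = 72r^5 - 126r^4 - 468r^3 - 522r^2 - 288r - 63, which is nonnegative for all r ≥ 15.
Combining, 3·3^(r + 1) ≥ 36(r+1)^5 + 27(r+1)^4.
By the principle of mathematical induction, the result holds for all m ≥ 15.
Hence the smallest such n_0 is 15.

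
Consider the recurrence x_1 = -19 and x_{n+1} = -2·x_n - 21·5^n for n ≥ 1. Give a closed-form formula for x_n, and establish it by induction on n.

Computing the first terms: x_1 = -19, x_2 = -67, x_3 = -391. This suggests x_n = -(-2)^(n + 1) - 3·5^n.
When n = 1: the formula gives -19 = -19 = x_1.
Inductive step: suppose the statement holds for some k ≥ 1, so x_k = -(-2)^(k + 1) - 3·5^k.
Then x_{k+1} = -2·x_k - 21·5^k = -2·(-(-2)^(k + 1) - 3·5^k) - 21·5^k = -(-2)^(k + 2) - 3·5^(k + 1) = -(-2)^((k+1) + 1) - 3·5^(k+1),
which is the claimed formula at n = k+1.
By induction, the statement is established for all n ≥ 1.

x_n = -(-2)^(n + 1) - 3·5^n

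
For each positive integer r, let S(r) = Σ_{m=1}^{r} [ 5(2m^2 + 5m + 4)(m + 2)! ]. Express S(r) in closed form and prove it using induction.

We claim S(r) = (10r + 5)(r + 3)! - 30 for all r ≥ 1.
Base case (r = 1): S(1) = 330, and the closed form gives 330. They agree.
Inductive step: suppose the statement holds for some m ≥ 1, so S(m) = (10m + 5)(m + 3)! - 30.
Then S(m+1) = S(m) + (5(2m^2 + 9m + 11)(m + 3)!) = ((10m + 5)(m + 3)! - 30) + (5(2m^2 + 9m + 11)(m + 3)!).
Simplifying, S(m+1) = (10(m+1) + 5)((m+1) + 3)! - 30,
which is the closed form with r = m+1.
Hence, by induction on r, the claim holds for every r ≥ 1.

S(r) = (10r + 5)(r + 3)! - 30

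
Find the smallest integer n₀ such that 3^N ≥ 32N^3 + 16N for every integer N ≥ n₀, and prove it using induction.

At N = 9: 19683 < 23472, so the inequality fails and n₀ ≥ 10. We prove 3^N ≥ 32N^3 + 16N for all N ≥ 10.
Base step (N = 10): 3^N = 59049 and 32N^3 + 16N = 32160, so 59049 ≥ 32160.
Suppose the result is true for N = i, so 3^i ≥ 32i^3 + 16i.
Then 3^(i + 1) = 3·(3^i) ≥ 3·(32i^3 + 16i).
Also, for i ≥ 10 we have 3·(32i^3 + 16i) ≥ 32(i+1)^3 + 16(i+1), since 3·(32i^3 + 16i) − (32(i+1)^3 + 16(i+1)) = 64i^3 - 96i^2 - 64i - 48, which is nonnegative for all i ≥ 10.
Combining, 3^(i + 1) ≥ 32(i+1)^3 + 16(i+1).
By induction, the statement is established for all N ≥ 10.
Hence the smallest such n₀ is 10.

n₀ = 10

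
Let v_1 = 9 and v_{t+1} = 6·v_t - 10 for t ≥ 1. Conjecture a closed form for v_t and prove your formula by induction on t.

Computing the first terms: v_1 = 9, v_2 = 44, v_3 = 254. This suggests v_t = 7·6^(t - 1) + 2.
When t = 1: the formula gives 9 = 9 = v_1.
For the inductive step, assume it holds for an arbitrary m ≥ 1, so v_m = 7·6^(m - 1) + 2.
Then v_{m+1} = 6·v_m - 10 = 6·(7·6^(m - 1) + 2) - 10 = 7·6^m + 2 = 7·6^((m+1) - 1) + 2,
which is the claimed formula at t = m+1.
By induction, the statement is established for all t ≥ 1.

v_t = 7·6^(t - 1) + 2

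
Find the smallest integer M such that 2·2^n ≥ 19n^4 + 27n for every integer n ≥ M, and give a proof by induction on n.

M = 21

At n = 20: 2097152 < 3040540, so the inequality fails and M ≥ 21. We prove 2·2^n ≥ 19n^4 + 27n for all n ≥ 21.
For the base case n = 21: 2·2^n = 4194304 and 19n^4 + 27n = 3695706, so 4194304 ≥ 3695706.
For the inductive step, assume it holds for an arbitrary j ≥ 21, so 2·2^j ≥ 19j^4 + 27j.
Then 2·2^(j + 1) = 2·(2·2^j) ≥ 2·(19j^4 + 27j).
Also, for j ≥ 21 we have 2·(19j^4 + 27j) ≥ 19(j+1)^4 + 27(j+1), since 2·(19j^4 + 27j) − (19(j+1)^4 + 27(j+1)) = 19j^4 - 76j^3 - 114j^2 - 49j - 46, which is nonnegative for all j ≥ 21.
Combining, 2·2^(j + 1) ≥ 19(j+1)^4 + 27(j+1).
By the principle of mathematical induction, the result holds for all n ≥ 21.
Hence the smallest such M is 21.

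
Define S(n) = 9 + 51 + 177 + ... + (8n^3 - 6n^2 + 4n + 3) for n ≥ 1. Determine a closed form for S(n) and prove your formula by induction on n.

S(n) = n(2n^3 + 2n^2 + n + 4)

We claim S(n) = n(2n^3 + 2n^2 + n + 4) for all n ≥ 1.
Base case (n = 1): S(1) = 9, and the closed form gives 9. They agree.
Inductive step: suppose the statement holds for some j ≥ 1, so S(j) = j(2j^3 + 2j^2 + j + 4).
Then S(j+1) = S(j) + (8j^3 + 18j^2 + 16j + 9) = (j(2j^3 + 2j^2 + j + 4)) + (8j^3 + 18j^2 + 16j + 9).
Simplifying, S(j+1) = (j + 1)(2j^3 + 8j^2 + 11j + 9) = (j+1)(2(j+1)^3 + 2(j+1)^2 + (j+1) + 4),
which is the closed form with n = j+1.
Hence, by induction on n, the claim holds for every n ≥ 1.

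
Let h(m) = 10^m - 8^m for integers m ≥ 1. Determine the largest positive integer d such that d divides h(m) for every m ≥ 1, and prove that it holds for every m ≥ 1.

Computing the first values: h(1) = 2 and h(2) = 36; gcd(2, 36) = 2, so d ≤ 2.
We prove 2 | 10^m - 8^m for all m ≥ 1 by induction on m.
Base step (m = 1): h(1) = 2 = 2·(1), so 2 | h(1).
Suppose the result is true for m = k, i.e. 2 | h(k). Then
10^{k+1} − 8^{k+1} = 10·10^k − 8·8^k = 10·(10^k − 8^k) + (2)·8^k. The first term is divisible by 2 by the inductive hypothesis, and the second term (2)·8^k is divisible by 2 since 2 | 2. Hence 2 | h(k+1).
Hence, by induction on m, the claim holds for every m ≥ 1.
Therefore the largest such d is 2.

d = 2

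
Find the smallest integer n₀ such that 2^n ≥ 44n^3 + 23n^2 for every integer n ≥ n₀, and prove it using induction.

At n = 18: 262144 < 264060, so the inequality fails and n₀ ≥ 19. We prove 2^n ≥ 44n^3 + 23n^2 for all n ≥ 19.
When n = 19: 2^n = 524288 and 44n^3 + 23n^2 = 310099, so 524288 ≥ 310099.
Inductive step: assume the claim holds for n = p, so 2^p ≥ 44p^3 + 23p^2.
Then 2^(p + 1) = 2·(2^p) ≥ 2·(44p^3 + 23p^2).
Also, for p ≥ 19 we have 2·(44p^3 + 23p^2) ≥ 44(p+1)^3 + 23(p+1)^2, since 2·(44p^3 + 23p^2) − (44(p+1)^3 + 23(p+1)^2) = 44p^3 - 109p^2 - 178p - 67, which is nonnegative for all p ≥ 19.
Combining, 2^(p + 1) ≥ 44(p+1)^3 + 23(p+1)^2.
This completes the induction.
Hence the smallest such n₀ is 19.

n₀ = 19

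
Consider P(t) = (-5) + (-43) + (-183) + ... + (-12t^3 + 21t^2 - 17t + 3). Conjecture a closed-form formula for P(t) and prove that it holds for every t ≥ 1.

P(t) = -t(3t + 2)(t^2 - t + 1)

We claim P(t) = -t(3t + 2)(t^2 - t + 1) for all t ≥ 1.
Base step (t = 1): P(1) = -5, and the closed form gives -5. They agree.
For the inductive step, assume it holds for an arbitrary i ≥ 1, so P(i) = i(-3i^3 + i^2 - i - 2).
Then P(i+1) = P(i) + (-12i^3 - 15i^2 - 11i - 5) = (i(-3i^3 + i^2 - i - 2)) + (-12i^3 - 15i^2 - 11i - 5).
Simplifying, P(i+1) = -(i + 1)(3i + 5)(i^2 + i + 1) = -(i+1)(3(i+1) + 2)((i+1)^2 - (i+1) + 1),
which is the closed form with t = i+1.
By induction, the statement is established for all t ≥ 1.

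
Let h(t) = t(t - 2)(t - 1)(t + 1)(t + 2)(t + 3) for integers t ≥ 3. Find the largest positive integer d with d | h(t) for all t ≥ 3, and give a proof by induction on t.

d = 720

Computing the first values: h(3) = 720 and h(4) = 5040; gcd(720, 5040) = 720, so d ≤ 720.
We prove 720 | t(t - 2)(t - 1)(t + 1)(t + 2)(t + 3) for all t ≥ 3 by induction on t.
Base case (t = 3): h(3) = 720 = 720·(1), so 720 | h(3).
Suppose the result is true for t = p, i.e. 720 | h(p). Then
h(p+1) − h(p) = (p-1)·p·(p+1)·(p+2)·(p+3)·(p+4) − (p-2)·(p-1)·p·(p+1)·(p+2)·(p+3) = (p-1)·p·(p+1)·(p+2)·(p+3)·[(p+4) − (p-2)] = 6·(p-1)·p·(p+1)·(p+2)·(p+3). The product of 5 consecutive integers is divisible by (5)! = 120, so h(p+1) − h(p) is divisible by 6·120 = 720. By the inductive hypothesis 720 | h(p), hence 720 | h(p+1).
By induction, the statement is established for all t ≥ 3.
Therefore the largest such d is 720.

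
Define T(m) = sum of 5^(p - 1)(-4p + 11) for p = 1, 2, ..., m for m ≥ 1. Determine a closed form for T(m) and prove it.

We claim T(m) = 5^m(-m + 3) - 3 for all m ≥ 1.
Base step (m = 1): T(1) = 7, and the closed form gives 7. They agree.
For the inductive step, assume it holds for an arbitrary p ≥ 1, so T(p) = 5^p(-p + 3) - 3.
Then T(p+1) = T(p) + (5^p(-4p + 7)) = (5^p(-p + 3) - 3) + (5^p(-4p + 7)).
Simplifying, T(p+1) = -5·5^p·p + 10·5^p - 3 = 5^(p+1)(-(p+1) + 3) - 3,
which is the closed form with m = p+1.
By the principle of mathematical induction, the result holds for all m ≥ 1.

T(m) = 5^m(-m + 3) - 3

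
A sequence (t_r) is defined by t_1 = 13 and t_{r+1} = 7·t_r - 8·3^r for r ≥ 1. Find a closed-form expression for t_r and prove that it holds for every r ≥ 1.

Computing the first terms: t_1 = 13, t_2 = 67, t_3 = 397. This suggests t_r = 2·3^r + 7^r.
Base case (r = 1): the formula gives 13 = 13 = t_1.
Inductive step: suppose the statement holds for some m ≥ 1, so t_m = 2·3^m + 7^m.
Then t_{m+1} = 7·t_m - 8·3^m = 7·(2·3^m + 7^m) - 8·3^m = 2·3^(m + 1) + 7^(m + 1),
which is the claimed formula at r = m+1.
This completes the induction.

t_r = 2·3^r + 7^r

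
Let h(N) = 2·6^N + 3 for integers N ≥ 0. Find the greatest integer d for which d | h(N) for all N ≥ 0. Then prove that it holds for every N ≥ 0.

Computing the first values: h(0) = 5 and h(1) = 15; gcd(5, 15) = 5, so d ≤ 5.
We prove 5 | 2·6^N + 3 for all N ≥ 0 by induction on N.
Base case (N = 0): h(0) = 5 = 5·(1), so 5 | h(0).
Inductive step: suppose the statement holds for some j ≥ 0, i.e. 5 | h(j). Then
h(j+1) = 2·6^(j+1) + 3 = 6·(2·6^j + 3) - 15 = 6·h(j) - 15. The first term is divisible by 5 by the inductive hypothesis, and -15 is divisible by 5. Hence 5 | h(j+1).
Hence, by induction on N, the claim holds for every N ≥ 0.
Therefore the largest such d is 5.

d = 5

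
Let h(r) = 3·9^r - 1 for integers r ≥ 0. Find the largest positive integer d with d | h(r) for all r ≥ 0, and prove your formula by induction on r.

d = 2

Computing the first values: h(0) = 2 and h(1) = 26; gcd(2, 26) = 2, so d ≤ 2.
We prove 2 | 3·9^r - 1 for all r ≥ 0 by induction on r.
When r = 0: h(0) = 2 = 2·(1), so 2 | h(0).
Inductive step: suppose the statement holds for some p ≥ 0, i.e. 2 | h(p). Then
h(p+1) = 3·9^(p+1) - 1 = 9·(3·9^p - 1) + 8 = 9·h(p) + 8. The first term is divisible by 2 by the inductive hypothesis, and 8 is divisible by 2. Hence 2 | h(p+1).
By the principle of mathematical induction, the result holds for all r ≥ 0.
Therefore the largest such d is 2.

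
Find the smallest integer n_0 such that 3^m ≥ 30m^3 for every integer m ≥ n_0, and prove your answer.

n_0 = 10

At m = 9: 19683 < 21870, so the inequality fails and n_0 ≥ 10. We prove 3^m ≥ 30m^3 for all m ≥ 10.
When m = 10: 3^m = 59049 and 30m^3 = 30000, so 59049 ≥ 30000.
For the inductive step, assume it holds for an arbitrary j ≥ 10, so 3^j ≥ 30j^3.
Then 3^(j + 1) = 3·(3^j) ≥ 3·(30j^3).
Also, for j ≥ 10 we have 3·(30j^3) ≥ 30(j+1)^3, since 3 ≥ (1 + 1/j)^3 for all j ≥ 10.
Combining, 3^(j + 1) ≥ 30(j+1)^3.
By the principle of mathematical induction, the result holds for all m ≥ 10.
Hence the smallest such n_0 is 10.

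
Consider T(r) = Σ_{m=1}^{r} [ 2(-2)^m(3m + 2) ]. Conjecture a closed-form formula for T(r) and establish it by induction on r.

We claim T(r) = 4(-2)^r(r + 1) - 4 for all r ≥ 1.
For the base case r = 1: T(1) = -20, and the closed form gives -20. They agree.
Inductive step: assume the claim holds for r = m, so T(m) = 4(-2)^m(m + 1) - 4.
Then T(m+1) = T(m) + ((-2)^(m + 2)(-3m - 5)) = (4(-2)^m(m + 1) - 4) + ((-2)^(m + 2)(-3m - 5)).
Simplifying, T(m+1) = -8(-2)^m·m - 16(-2)^m - 4 = 4(-2)^(m+1)((m+1) + 1) - 4,
which is the closed form with r = m+1.
Hence, by induction on r, the claim holds for every r ≥ 1.

T(r) = 4(-2)^r(r + 1) - 4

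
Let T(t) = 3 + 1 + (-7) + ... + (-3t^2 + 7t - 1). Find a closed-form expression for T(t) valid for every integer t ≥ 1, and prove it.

T(t) = -t(t^2 - 2t - 2)

We claim T(t) = -t(t^2 - 2t - 2) for all t ≥ 1.
Base case (t = 1): T(1) = 3, and the closed form gives 3. They agree.
For the inductive step, assume it holds for an arbitrary r ≥ 1, so T(r) = r(-r^2 + 2r + 2).
Then T(r+1) = T(r) + (-3r^2 + r + 3) = (r(-r^2 + 2r + 2)) + (-3r^2 + r + 3).
Simplifying, T(r+1) = -(r + 1)(r^2 - 3) = -(r+1)((r+1)^2 - 2(r+1) - 2),
which is the closed form with t = r+1.
By the principle of mathematical induction, the result holds for all t ≥ 1.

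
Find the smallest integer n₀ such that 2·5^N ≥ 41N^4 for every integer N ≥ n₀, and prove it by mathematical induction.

n₀ = 7

At N = 6: 31250 < 53136, so the inequality fails and n₀ ≥ 7. We prove 2·5^N ≥ 41N^4 for all N ≥ 7.
Base step (N = 7): 2·5^N = 156250 and 41N^4 = 98441, so 156250 ≥ 98441.
Suppose the result is true for N = r, so 2·5^r ≥ 41r^4.
Then 2·5^(r + 1) = 5·(2·5^r) ≥ 5·(41r^4).
Also, for r ≥ 7 we have 5·(41r^4) ≥ 41(r+1)^4, since 5 ≥ (1 + 1/r)^4 for all r ≥ 7.
Combining, 2·5^(r + 1) ≥ 41(r+1)^4.
By induction, the statement is established for all N ≥ 7.
Hence the smallest such n₀ is 7.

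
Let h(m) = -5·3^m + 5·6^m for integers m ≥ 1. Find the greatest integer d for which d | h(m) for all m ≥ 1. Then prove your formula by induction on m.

d = 15

Computing the first values: h(1) = 15 and h(2) = 135; gcd(15, 135) = 15, so d ≤ 15.
We prove 15 | -5·3^m + 5·6^m for all m ≥ 1 by induction on m.
Base case (m = 1): h(1) = 15 = 15·(1), so 15 | h(1).
Inductive step: assume the claim holds for m = r, i.e. 15 | h(r). Then
h(r+1) − 6·h(r) = (-5·3^(r+1) + 5·6^(r+1)) − 6·(-5·3^r + 5·6^r) = (-5)·3^r·(3 − 6) = (15)·3^r. Since 15 | h(r) by the inductive hypothesis, 15 | 6·h(r); and 15 | 15 since 15 = 15·1. Therefore 15 | h(r+1).
By the principle of mathematical induction, the result holds for all m ≥ 1.
Therefore the largest such d is 15.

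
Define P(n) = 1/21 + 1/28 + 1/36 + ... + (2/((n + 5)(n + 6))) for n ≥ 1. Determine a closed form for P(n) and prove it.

We claim P(n) = n/(3(n + 6)) for all n ≥ 1.
For the base case n = 1: P(1) = 1/21, and the closed form gives 1/21. They agree.
Inductive step: assume the claim holds for n = i, so P(i) = i/(3(i + 6)).
Then P(i+1) = P(i) + (2/((i + 6)(i + 7))) = (i/(3(i + 6))) + (2/((i + 6)(i + 7))).
Simplifying, P(i+1) = (i + 1)/(3(i + 7)) = (i+1)/(3((i+1) + 6)),
which is the closed form with n = i+1.
By induction, the statement is established for all n ≥ 1.

P(n) = n/(3(n + 6))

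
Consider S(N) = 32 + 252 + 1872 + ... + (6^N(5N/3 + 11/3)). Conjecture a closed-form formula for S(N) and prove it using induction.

We claim S(N) = 2·6^N(N + 2) - 4 for all N ≥ 1.
When N = 1: S(1) = 32, and the closed form gives 32. They agree.
Inductive step: suppose the statement holds for some i ≥ 1, so S(i) = 2·6^i(i + 2) - 4.
Then S(i+1) = S(i) + (6^i(10i + 32)) = (2·6^i(i + 2) - 4) + (6^i(10i + 32)).
Simplifying, S(i+1) = 12·6^i·i + 36·6^i - 4 = 2·6^(i+1)((i+1) + 2) - 4,
which is the closed form with N = i+1.
By induction, the statement is established for all N ≥ 1.

S(N) = 2·6^N(N + 2) - 4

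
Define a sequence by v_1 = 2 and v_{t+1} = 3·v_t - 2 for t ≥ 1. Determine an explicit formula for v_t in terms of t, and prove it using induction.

v_t = 3^(t - 1) + 1

Computing the first terms: v_1 = 2, v_2 = 4, v_3 = 10. This suggests v_t = 3^(t - 1) + 1.
For the base case t = 1: the formula gives 2 = 2 = v_1.
Inductive step: assume the claim holds for t = j, so v_j = 3^(j - 1) + 1.
Then v_{j+1} = 3·v_j - 2 = 3·(3^(j - 1) + 1) - 2 = 3^j + 1 = 3^((j+1) - 1) + 1,
which is the claimed formula at t = j+1.
By induction, the statement is established for all t ≥ 1.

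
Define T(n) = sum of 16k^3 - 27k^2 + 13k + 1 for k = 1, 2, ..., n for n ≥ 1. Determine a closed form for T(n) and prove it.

T(n) = n(4n^3 - n^2 - 3n + 3)

We claim T(n) = n(4n^3 - n^2 - 3n + 3) for all n ≥ 1.
Base step (n = 1): T(1) = 3, and the closed form gives 3. They agree.
Inductive step: suppose the statement holds for some k ≥ 1, so T(k) = k(4k^3 - k^2 - 3k + 3).
Then T(k+1) = T(k) + (16k^3 + 21k^2 + 7k + 3) = (k(4k^3 - k^2 - 3k + 3)) + (16k^3 + 21k^2 + 7k + 3).
Simplifying, T(k+1) = (k + 1)(4k^3 + 11k^2 + 7k + 3) = (k+1)(4(k+1)^3 - (k+1)^2 - 3(k+1) + 3),
which is the closed form with n = k+1.
Hence, by induction on n, the claim holds for every n ≥ 1.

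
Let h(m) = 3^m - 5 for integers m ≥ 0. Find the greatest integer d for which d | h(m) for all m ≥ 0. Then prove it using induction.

Computing the first values: h(0) = -4 and h(1) = -2; gcd(-4, -2) = 2, so d ≤ 2.
We prove 2 | 3^m - 5 for all m ≥ 0 by induction on m.
For the base case m = 0: h(0) = -4 = 2·(-2), so 2 | h(0).
For the inductive step, assume it holds for an arbitrary j ≥ 0, i.e. 2 | h(j). Then
h(j+1) = 3^(j+1) - 5 = 3·(3^j - 5) + 10 = 3·h(j) + 10. The first term is divisible by 2 by the inductive hypothesis, and 10 is divisible by 2. Hence 2 | h(j+1).
This completes the induction.
Therefore the largest such d is 2.

d = 2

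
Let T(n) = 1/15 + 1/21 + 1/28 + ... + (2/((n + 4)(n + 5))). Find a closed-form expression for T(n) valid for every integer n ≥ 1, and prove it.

T(n) = 2n/(5(n + 5))

We claim T(n) = 2n/(5(n + 5)) for all n ≥ 1.
For the base case n = 1: T(1) = 1/15, and the closed form gives 1/15. They agree.
Inductive step: assume the claim holds for n = i, so T(i) = 2i/(5(i + 5)).
Then T(i+1) = T(i) + (2/((i + 5)(i + 6))) = (2i/(5(i + 5))) + (2/((i + 5)(i + 6))).
Simplifying, T(i+1) = 2(i + 1)/(5(i + 6)) = 2(i+1)/(5((i+1) + 5)),
which is the closed form with n = i+1.
Hence, by induction on n, the claim holds for every n ≥ 1.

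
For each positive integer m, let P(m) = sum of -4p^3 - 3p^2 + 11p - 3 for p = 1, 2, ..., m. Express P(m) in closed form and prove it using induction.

P(m) = -m(m^3 + 3m^2 - 3m - 2)

We claim P(m) = -m(m^3 + 3m^2 - 3m - 2) for all m ≥ 1.
For the base case m = 1: P(1) = 1, and the closed form gives 1. They agree.
Inductive step: assume the claim holds for m = p, so P(p) = p(-p^3 - 3p^2 + 3p + 2).
Then P(p+1) = P(p) + (-4p^3 - 15p^2 - 7p + 1) = (p(-p^3 - 3p^2 + 3p + 2)) + (-4p^3 - 15p^2 - 7p + 1).
Simplifying, P(p+1) = -(p + 1)(p^3 + 6p^2 + 6p - 1) = -(p+1)((p+1)^3 + 3(p+1)^2 - 3(p+1) - 2),
which is the closed form with m = p+1.
By induction, the statement is established for all m ≥ 1.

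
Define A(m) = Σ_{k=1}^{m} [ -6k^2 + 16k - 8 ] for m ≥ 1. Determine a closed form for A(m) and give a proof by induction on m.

We claim A(m) = -m(2m^2 - 5m + 1) for all m ≥ 1.
Base case (m = 1): A(1) = 2, and the closed form gives 2. They agree.
Inductive step: suppose the statement holds for some k ≥ 1, so A(k) = k(-2k^2 + 5k - 1).
Then A(k+1) = A(k) + (-6k^2 + 4k + 2) = (k(-2k^2 + 5k - 1)) + (-6k^2 + 4k + 2).
Simplifying, A(k+1) = -(k + 1)(2k^2 - k - 2) = -(k+1)(2(k+1)^2 - 5(k+1) + 1),
which is the closed form with m = k+1.
By the principle of mathematical induction, the result holds for all m ≥ 1.

A(m) = -m(2m^2 - 5m + 1)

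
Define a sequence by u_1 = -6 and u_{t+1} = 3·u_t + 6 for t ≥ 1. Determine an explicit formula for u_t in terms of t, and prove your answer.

Computing the first terms: u_1 = -6, u_2 = -12, u_3 = -30. This suggests u_t = -3^t - 3.
For the base case t = 1: the formula gives -6 = -6 = u_1.
Suppose the result is true for t = p, so u_p = -3^p - 3.
Then u_{p+1} = 3·u_p + 6 = 3·(-3^p - 3) + 6 = -3^(p + 1) - 3,
which is the claimed formula at t = p+1.
By induction, the statement is established for all t ≥ 1.

u_t = -3^t - 3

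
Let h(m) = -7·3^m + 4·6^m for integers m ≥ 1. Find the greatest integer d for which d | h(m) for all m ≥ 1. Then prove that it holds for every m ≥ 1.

d = 3

Computing the first values: h(1) = 3 and h(2) = 81; gcd(3, 81) = 3, so d ≤ 3.
We prove 3 | -7·3^m + 4·6^m for all m ≥ 1 by induction on m.
Base step (m = 1): h(1) = 3 = 3·(1), so 3 | h(1).
Inductive step: suppose the statement holds for some r ≥ 1, i.e. 3 | h(r). Then
h(r+1) − 6·h(r) = (-7·3^(r+1) + 4·6^(r+1)) − 6·(-7·3^r + 4·6^r) = (-7)·3^r·(3 − 6) = (21)·3^r. Since 3 | h(r) by the inductive hypothesis, 3 | 6·h(r); and 3 | 21 since 21 = 3·7. Therefore 3 | h(r+1).
This completes the induction.
Therefore the largest such d is 3.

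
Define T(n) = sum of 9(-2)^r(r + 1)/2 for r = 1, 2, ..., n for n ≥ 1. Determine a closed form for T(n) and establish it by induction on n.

T(n) = (-2)^n(3n + 4) - 4

We claim T(n) = (-2)^n(3n + 4) - 4 for all n ≥ 1.
For the base case n = 1: T(1) = -18, and the closed form gives -18. They agree.
Suppose the result is true for n = r, so T(r) = (-2)^r(3r + 4) - 4.
Then T(r+1) = T(r) + (9(-2)^r(-r - 2)) = ((-2)^r(3r + 4) - 4) + (9(-2)^r(-r - 2)).
Simplifying, T(r+1) = -6(-2)^r·r - 14(-2)^r - 4 = (-2)^(r+1)(3(r+1) + 4) - 4,
which is the closed form with n = r+1.
By induction, the statement is established for all n ≥ 1.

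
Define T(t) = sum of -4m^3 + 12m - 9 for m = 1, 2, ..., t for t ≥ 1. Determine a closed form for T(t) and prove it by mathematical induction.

We claim T(t) = -t(t^3 + 2t^2 - 5t + 3) for all t ≥ 1.
Base case (t = 1): T(1) = -1, and the closed form gives -1. They agree.
Inductive step: assume the claim holds for t = m, so T(m) = m(-m^3 - 2m^2 + 5m - 3).
Then T(m+1) = T(m) + (12m - 4(m + 1)^3 + 3) = (m(-m^3 - 2m^2 + 5m - 3)) + (12m - 4(m + 1)^3 + 3).
Simplifying, T(m+1) = -(m + 1)(m^3 + 5m^2 + 2m + 1) = -(m+1)((m+1)^3 + 2(m+1)^2 - 5(m+1) + 3),
which is the closed form with t = m+1.
By induction, the statement is established for all t ≥ 1.

T(t) = -t(t^3 + 2t^2 - 5t + 3)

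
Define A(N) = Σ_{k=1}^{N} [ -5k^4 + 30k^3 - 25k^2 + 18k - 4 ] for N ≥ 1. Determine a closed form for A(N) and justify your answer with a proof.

We claim A(N) = -N(N^4 - 5N^3 - 5N^2 - 4N - 1) for all N ≥ 1.
When N = 1: A(1) = 14, and the closed form gives 14. They agree.
Inductive step: suppose the statement holds for some k ≥ 1, so A(k) = k(-k^4 + 5k^3 + 5k^2 + 4k + 1).
Then A(k+1) = A(k) + (-5k^4 + 10k^3 + 35k^2 + 38k + 14) = (k(-k^4 + 5k^3 + 5k^2 + 4k + 1)) + (-5k^4 + 10k^3 + 35k^2 + 38k + 14).
Simplifying, A(k+1) = -(k + 1)(k^4 - k^3 - 14k^2 - 25k - 14) = -(k+1)((k+1)^4 - 5(k+1)^3 - 5(k+1)^2 - 4(k+1) - 1),
which is the closed form with N = k+1.
This completes the induction.

A(N) = -N(N^4 - 5N^3 - 5N^2 - 4N - 1)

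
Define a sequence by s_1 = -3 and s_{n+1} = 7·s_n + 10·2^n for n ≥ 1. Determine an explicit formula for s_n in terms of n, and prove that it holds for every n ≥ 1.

s_n = -2^(n + 1) + 7^(n - 1)

Computing the first terms: s_1 = -3, s_2 = -1, s_3 = 33. This suggests s_n = -2^(n + 1) + 7^(n - 1).
Base case (n = 1): the formula gives -3 = -3 = s_1.
Suppose the result is true for n = k, so s_k = -2^(k + 1) + 7^(k - 1).
Then s_{k+1} = 7·s_k + 10·2^k = 7·(-2^(k + 1) + 7^(k - 1)) + 10·2^k = -2^(k + 2) + 7^k = -2^((k+1) + 1) + 7^((k+1) - 1),
which is the claimed formula at n = k+1.
By the principle of mathematical induction, the result holds for all n ≥ 1.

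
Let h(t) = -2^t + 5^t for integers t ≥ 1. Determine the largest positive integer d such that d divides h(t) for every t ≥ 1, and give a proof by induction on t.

Computing the first values: h(1) = 3 and h(2) = 21; gcd(3, 21) = 3, so d ≤ 3.
We prove 3 | -2^t + 5^t for all t ≥ 1 by induction on t.
When t = 1: h(1) = 3 = 3·(1), so 3 | h(1).
Inductive step: assume the claim holds for t = k, i.e. 3 | h(k). Then
5^{k+1} − 2^{k+1} = 5·5^k − 2·2^k = 5·(5^k − 2^k) + (3)·2^k. The first term is divisible by 3 by the inductive hypothesis, and the second term (3)·2^k is divisible by 3 since 3 | 3. Hence 3 | h(k+1).
By the principle of mathematical induction, the result holds for all t ≥ 1.
Therefore the largest such d is 3.

d = 3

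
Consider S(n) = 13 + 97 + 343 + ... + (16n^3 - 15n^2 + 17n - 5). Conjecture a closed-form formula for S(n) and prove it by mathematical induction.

S(n) = n(4n^3 + 3n^2 + 5n + 1)

We claim S(n) = n(4n^3 + 3n^2 + 5n + 1) for all n ≥ 1.
Base case (n = 1): S(1) = 13, and the closed form gives 13. They agree.
For the inductive step, assume it holds for an arbitrary k ≥ 1, so S(k) = k(4k^3 + 3k^2 + 5k + 1).
Then S(k+1) = S(k) + (16k^3 + 33k^2 + 35k + 13) = (k(4k^3 + 3k^2 + 5k + 1)) + (16k^3 + 33k^2 + 35k + 13).
Simplifying, S(k+1) = (k + 1)(4k^3 + 15k^2 + 23k + 13) = (k+1)(4(k+1)^3 + 3(k+1)^2 + 5(k+1) + 1),
which is the closed form with n = k+1.
By the principle of mathematical induction, the result holds for all n ≥ 1.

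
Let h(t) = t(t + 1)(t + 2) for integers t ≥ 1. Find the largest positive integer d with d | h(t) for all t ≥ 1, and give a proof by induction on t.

d = 6

Computing the first values: h(1) = 6 and h(2) = 24; gcd(6, 24) = 6, so d ≤ 6.
We prove 6 | t(t + 1)(t + 2) for all t ≥ 1 by induction on t.
When t = 1: h(1) = 6 = 6·(1), so 6 | h(1).
Suppose the result is true for t = p, i.e. 6 | h(p). Then
h(p+1) − h(p) = (p+1)·(p+2)·(p+3) − p·(p+1)·(p+2) = (p+1)·(p+2)·[(p+3) − p] = 3·(p+1)·(p+2). The product of 2 consecutive integers is divisible by (2)! = 2, so h(p+1) − h(p) is divisible by 3·2 = 6. By the inductive hypothesis 6 | h(p), hence 6 | h(p+1).
By the principle of mathematical induction, the result holds for all t ≥ 1.
Therefore the largest such d is 6.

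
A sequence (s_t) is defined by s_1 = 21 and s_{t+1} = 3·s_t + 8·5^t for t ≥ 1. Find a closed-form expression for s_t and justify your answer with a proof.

s_t = 3^(t - 1) + 4·5^t

Computing the first terms: s_1 = 21, s_2 = 103, s_3 = 509. This suggests s_t = 3^(t - 1) + 4·5^t.
Base step (t = 1): the formula gives 21 = 21 = s_1.
Suppose the result is true for t = k, so s_k = 3^(k - 1) + 4·5^k.
Then s_{k+1} = 3·s_k + 8·5^k = 3·(3^(k - 1) + 4·5^k) + 8·5^k = 3^k + 4·5^(k + 1) = 3^((k+1) - 1) + 4·5^(k+1),
which is the claimed formula at t = k+1.
Hence, by induction on t, the claim holds for every t ≥ 1.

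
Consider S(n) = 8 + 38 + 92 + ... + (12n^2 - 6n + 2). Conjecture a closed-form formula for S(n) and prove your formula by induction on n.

We claim S(n) = n(4n^2 + 3n + 1) for all n ≥ 1.
Base step (n = 1): S(1) = 8, and the closed form gives 8. They agree.
Inductive step: assume the claim holds for n = j, so S(j) = j(4j^2 + 3j + 1).
Then S(j+1) = S(j) + (12j^2 + 18j + 8) = (j(4j^2 + 3j + 1)) + (12j^2 + 18j + 8).
Simplifying, S(j+1) = (j + 1)(4j^2 + 11j + 8) = (j+1)(4(j+1)^2 + 3(j+1) + 1),
which is the closed form with n = j+1.
By induction, the statement is established for all n ≥ 1.

S(n) = n(4n^2 + 3n + 1)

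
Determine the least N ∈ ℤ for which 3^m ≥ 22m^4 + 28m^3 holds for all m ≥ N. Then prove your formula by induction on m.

N = 12

At m = 11: 177147 < 359370, so the inequality fails and N ≥ 12. We prove 3^m ≥ 22m^4 + 28m^3 for all m ≥ 12.
Base case (m = 12): 3^m = 531441 and 22m^4 + 28m^3 = 504576, so 531441 ≥ 504576.
Inductive step: assume the claim holds for m = r, so 3^r ≥ 22r^4 + 28r^3.
Then 3^(r + 1) = 3·(3^r) ≥ 3·(22r^4 + 28r^3).
Also, for r ≥ 12 we have 3·(22r^4 + 28r^3) ≥ 22(r+1)^4 + 28(r+1)^3, since 3·(22r^4 + 28r^3) − (22(r+1)^4 + 28(r+1)^3) = 44r^4 - 32r^3 - 216r^2 - 172r - 50, which is nonnegative for all r ≥ 12.
Combining, 3^(r + 1) ≥ 22(r+1)^4 + 28(r+1)^3.
By the principle of mathematical induction, the result holds for all m ≥ 12.
Hence the smallest such N is 12.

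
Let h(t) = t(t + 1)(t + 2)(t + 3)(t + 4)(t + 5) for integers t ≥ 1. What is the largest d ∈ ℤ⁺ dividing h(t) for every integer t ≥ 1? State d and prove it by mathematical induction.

d = 720

Computing the first values: h(1) = 720 and h(2) = 5040; gcd(720, 5040) = 720, so d ≤ 720.
We prove 720 | t(t + 1)(t + 2)(t + 3)(t + 4)(t + 5) for all t ≥ 1 by induction on t.
Base case (t = 1): h(1) = 720 = 720·(1), so 720 | h(1).
Inductive step: suppose the statement holds for some k ≥ 1, i.e. 720 | h(k). Then
h(k+1) − h(k) = (k+1)·(k+2)·(k+3)·(k+4)·(k+5)·(k+6) − k·(k+1)·(k+2)·(k+3)·(k+4)·(k+5) = (k+1)·(k+2)·(k+3)·(k+4)·(k+5)·[(k+6) − k] = 6·(k+1)·(k+2)·(k+3)·(k+4)·(k+5). The product of 5 consecutive integers is divisible by (5)! = 120, so h(k+1) − h(k) is divisible by 6·120 = 720. By the inductive hypothesis 720 | h(k), hence 720 | h(k+1).
By induction, the statement is established for all t ≥ 1.
Therefore the largest such d is 720.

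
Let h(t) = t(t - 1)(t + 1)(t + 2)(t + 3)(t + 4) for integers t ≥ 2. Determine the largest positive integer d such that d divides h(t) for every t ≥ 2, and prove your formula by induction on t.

d = 720

Computing the first values: h(2) = 720 and h(3) = 5040; gcd(720, 5040) = 720, so d ≤ 720.
We prove 720 | t(t - 1)(t + 1)(t + 2)(t + 3)(t + 4) for all t ≥ 2 by induction on t.
Base case (t = 2): h(2) = 720 = 720·(1), so 720 | h(2).
Inductive step: suppose the statement holds for some k ≥ 2, i.e. 720 | h(k). Then
h(k+1) − h(k) = k·(k+1)·(k+2)·(k+3)·(k+4)·(k+5) − (k-1)·k·(k+1)·(k+2)·(k+3)·(k+4) = k·(k+1)·(k+2)·(k+3)·(k+4)·[(k+5) − (k-1)] = 6·k·(k+1)·(k+2)·(k+3)·(k+4). The product of 5 consecutive integers is divisible by (5)! = 120, so h(k+1) − h(k) is divisible by 6·120 = 720. By the inductive hypothesis 720 | h(k), hence 720 | h(k+1).
By induction, the statement is established for all t ≥ 2.
Therefore the largest such d is 720.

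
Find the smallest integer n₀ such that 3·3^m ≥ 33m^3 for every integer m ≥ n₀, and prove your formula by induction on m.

n₀ = 8

At m = 7: 6561 < 11319, so the inequality fails and n₀ ≥ 8. We prove 3·3^m ≥ 33m^3 for all m ≥ 8.
Base case (m = 8): 3·3^m = 19683 and 33m^3 = 16896, so 19683 ≥ 16896.
Inductive step: suppose the statement holds for some p ≥ 8, so 3·3^p ≥ 33p^3.
Then 3·3^(p + 1) = 3·(3·3^p) ≥ 3·(33p^3).
Also, for p ≥ 8 we have 3·(33p^3) ≥ 33(p+1)^3, since 3 ≥ (1 + 1/p)^3 for all p ≥ 8.
Combining, 3·3^(p + 1) ≥ 33(p+1)^3.
This completes the induction.
Hence the smallest such n₀ is 8.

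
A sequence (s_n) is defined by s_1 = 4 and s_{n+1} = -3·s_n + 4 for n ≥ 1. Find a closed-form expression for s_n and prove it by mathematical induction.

s_n = -(-3)^n + 1

Computing the first terms: s_1 = 4, s_2 = -8, s_3 = 28. This suggests s_n = -(-3)^n + 1.
When n = 1: the formula gives 4 = 4 = s_1.
Inductive step: suppose the statement holds for some p ≥ 1, so s_p = -(-3)^p + 1.
Then s_{p+1} = -3·s_p + 4 = -3·(-(-3)^p + 1) + 4 = -(-3)^(p + 1) + 1,
which is the claimed formula at n = p+1.
By the principle of mathematical induction, the result holds for all n ≥ 1.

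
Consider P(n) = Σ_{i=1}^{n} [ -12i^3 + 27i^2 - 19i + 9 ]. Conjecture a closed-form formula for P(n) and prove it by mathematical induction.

P(n) = -n(3n^3 - 3n^2 - n - 4)

We claim P(n) = -n(3n^3 - 3n^2 - n - 4) for all n ≥ 1.
Base step (n = 1): P(1) = 5, and the closed form gives 5. They agree.
Suppose the result is true for n = i, so P(i) = i(-3i^3 + 3i^2 + i + 4).
Then P(i+1) = P(i) + (-12i^3 - 9i^2 - i + 5) = (i(-3i^3 + 3i^2 + i + 4)) + (-12i^3 - 9i^2 - i + 5).
Simplifying, P(i+1) = -(i + 1)(3i^3 + 6i^2 + 2i - 5) = -(i+1)(3(i+1)^3 - 3(i+1)^2 - (i+1) - 4),
which is the closed form with n = i+1.
By the principle of mathematical induction, the result holds for all n ≥ 1.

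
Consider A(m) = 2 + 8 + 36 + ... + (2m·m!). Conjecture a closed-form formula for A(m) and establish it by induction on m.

A(m) = 2(m + 1)! - 2

We claim A(m) = 2(m + 1)! - 2 for all m ≥ 1.
For the base case m = 1: A(1) = 2, and the closed form gives 2. They agree.
Suppose the result is true for m = i, so A(i) = 2(i + 1)! - 2.
Then A(i+1) = A(i) + (2(i + 1)(i + 1)!) = (2(i + 1)! - 2) + (2(i + 1)(i + 1)!).
Simplifying, A(i+1) = 2((i+1) + 1)! - 2,
which is the closed form with m = i+1.
By the principle of mathematical induction, the result holds for all m ≥ 1.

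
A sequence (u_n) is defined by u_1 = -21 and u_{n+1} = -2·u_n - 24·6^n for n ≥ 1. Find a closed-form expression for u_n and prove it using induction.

Computing the first terms: u_1 = -21, u_2 = -102, u_3 = -660. This suggests u_n = -3(-2)^(n - 1) - 3·6^n.
When n = 1: the formula gives -21 = -21 = u_1.
For the inductive step, assume it holds for an arbitrary i ≥ 1, so u_i = -3(-2)^(i - 1) - 3·6^i.
Then u_{i+1} = -2·u_i - 24·6^i = -2·(-3(-2)^(i - 1) - 3·6^i) - 24·6^i = -3(-2)^i - 3·6^(i + 1) = -3(-2)^((i+1) - 1) - 3·6^(i+1),
which is the claimed formula at n = i+1.
By the principle of mathematical induction, the result holds for all n ≥ 1.

u_n = -3(-2)^(n - 1) - 3·6^n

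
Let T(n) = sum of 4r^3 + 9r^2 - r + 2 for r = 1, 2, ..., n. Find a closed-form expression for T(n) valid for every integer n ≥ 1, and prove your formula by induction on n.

T(n) = n(n^3 + 5n^2 + 5n + 3)

We claim T(n) = n(n^3 + 5n^2 + 5n + 3) for all n ≥ 1.
Base step (n = 1): T(1) = 14, and the closed form gives 14. They agree.
For the inductive step, assume it holds for an arbitrary r ≥ 1, so T(r) = r(r^3 + 5r^2 + 5r + 3).
Then T(r+1) = T(r) + (4r^3 + 21r^2 + 29r + 14) = (r(r^3 + 5r^2 + 5r + 3)) + (4r^3 + 21r^2 + 29r + 14).
Simplifying, T(r+1) = (r + 1)(r^3 + 8r^2 + 18r + 14) = (r+1)((r+1)^3 + 5(r+1)^2 + 5(r+1) + 3),
which is the closed form with n = r+1.
This completes the induction.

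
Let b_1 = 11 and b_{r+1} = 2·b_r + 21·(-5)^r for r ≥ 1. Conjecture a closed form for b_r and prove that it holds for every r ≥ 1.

b_r = -3(-5)^r - 2^(r + 1)

Computing the first terms: b_1 = 11, b_2 = -83, b_3 = 359. This suggests b_r = -3(-5)^r - 2^(r + 1).
When r = 1: the formula gives 11 = 11 = b_1.
Inductive step: suppose the statement holds for some m ≥ 1, so b_m = -3(-5)^m - 2^(m + 1).
Then b_{m+1} = 2·b_m + 21·(-5)^m = 2·(-3(-5)^m - 2^(m + 1)) + 21·(-5)^m = -3(-5)^(m + 1) - 2^(m + 2) = -3(-5)^(m+1) - 2^((m+1) + 1),
which is the claimed formula at r = m+1.
By the principle of mathematical induction, the result holds for all r ≥ 1.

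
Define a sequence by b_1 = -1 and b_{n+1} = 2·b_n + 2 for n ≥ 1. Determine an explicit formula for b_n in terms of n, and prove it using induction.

Computing the first terms: b_1 = -1, b_2 = 0, b_3 = 2. This suggests b_n = 2^(n - 1) - 2.
For the base case n = 1: the formula gives -1 = -1 = b_1.
Suppose the result is true for n = m, so b_m = 2^(m - 1) - 2.
Then b_{m+1} = 2·b_m + 2 = 2·(2^(m - 1) - 2) + 2 = 2^m - 2 = 2^((m+1) - 1) - 2,
which is the claimed formula at n = m+1.
By the principle of mathematical induction, the result holds for all n ≥ 1.

b_n = 2^(n - 1) - 2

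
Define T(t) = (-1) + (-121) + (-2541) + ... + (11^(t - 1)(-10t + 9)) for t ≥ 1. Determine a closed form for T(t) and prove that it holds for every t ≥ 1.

T(t) = 11^t(-t + 1) - 1

We claim T(t) = 11^t(-t + 1) - 1 for all t ≥ 1.
Base step (t = 1): T(1) = -1, and the closed form gives -1. They agree.
Inductive step: suppose the statement holds for some j ≥ 1, so T(j) = 11^j(-j + 1) - 1.
Then T(j+1) = T(j) + (11^j(-10j - 1)) = (11^j(-j + 1) - 1) + (11^j(-10j - 1)).
Simplifying, T(j+1) = -11·11^j·j - 1 = 11^(j+1)(-(j+1) + 1) - 1,
which is the closed form with t = j+1.
By the principle of mathematical induction, the result holds for all t ≥ 1.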